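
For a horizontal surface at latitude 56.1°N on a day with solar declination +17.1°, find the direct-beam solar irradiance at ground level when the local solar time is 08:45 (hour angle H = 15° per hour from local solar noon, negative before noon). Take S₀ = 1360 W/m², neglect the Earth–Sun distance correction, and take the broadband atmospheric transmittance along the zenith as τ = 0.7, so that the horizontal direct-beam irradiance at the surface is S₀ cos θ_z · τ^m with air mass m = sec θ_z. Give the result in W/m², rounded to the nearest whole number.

445 W/m²

Hour angle H = 15° × (8.75 − 12) = -48.75°.
cos θ_z = sin(56.1°) sin(17.1°) + cos(56.1°) cos(17.1°) cos(-48.75°) = 0.2441 + 0.3515 = 0.5956.
Air mass m = 1/cos θ_z = 1/0.5956 = 1.679; τ^m = 0.7^1.679 = 0.5494.
Surface direct beam = 1360 × 0.5956 × 0.5494 = 445.02 W/m².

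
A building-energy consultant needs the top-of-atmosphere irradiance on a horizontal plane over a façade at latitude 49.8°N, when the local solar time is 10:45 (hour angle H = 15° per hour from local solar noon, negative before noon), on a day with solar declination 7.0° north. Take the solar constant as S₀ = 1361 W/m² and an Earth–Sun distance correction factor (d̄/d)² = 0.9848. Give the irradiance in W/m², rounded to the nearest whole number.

938 W/m²

Hour angle H = 15° × (10.75 − 12) = -18.75°.
With φ = 49.8°, δ = 7.0°, H = -18.75°: sin φ sin δ = 0.0931, cos φ cos δ cos H = 0.6066, so cos θ_z = 0.6997.
Top-of-atmosphere irradiance = S₀ (d̄/d)² cos θ_z = 1361 × 0.9848 × 0.6997 = 937.82 W/m².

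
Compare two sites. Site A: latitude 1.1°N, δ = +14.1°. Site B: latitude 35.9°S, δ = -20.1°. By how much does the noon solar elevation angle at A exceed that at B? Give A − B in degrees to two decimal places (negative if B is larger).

+2.80°

A: 90° − |1.1 − (14.1)| = 77.00°.
B: 90° − |-35.9 − (-20.1)| = 74.20°.
A − B = 77.00 − 74.20 = 2.80°.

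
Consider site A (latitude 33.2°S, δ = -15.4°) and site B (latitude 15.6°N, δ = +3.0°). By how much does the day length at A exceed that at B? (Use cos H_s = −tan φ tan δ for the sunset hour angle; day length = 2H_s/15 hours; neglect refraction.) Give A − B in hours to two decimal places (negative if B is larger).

A: H_s = arccos(−tan -33.2° · tan -15.4°) = 100.38°, so 2H_s/15 = 13.3840 h.
B: H_s = arccos(−tan 15.6° · tan 3.0°) = 90.84°, so 2H_s/15 = 12.1120 h.
A − B = 13.3840 − 12.1120 = 1.2720 h.

+1.27 h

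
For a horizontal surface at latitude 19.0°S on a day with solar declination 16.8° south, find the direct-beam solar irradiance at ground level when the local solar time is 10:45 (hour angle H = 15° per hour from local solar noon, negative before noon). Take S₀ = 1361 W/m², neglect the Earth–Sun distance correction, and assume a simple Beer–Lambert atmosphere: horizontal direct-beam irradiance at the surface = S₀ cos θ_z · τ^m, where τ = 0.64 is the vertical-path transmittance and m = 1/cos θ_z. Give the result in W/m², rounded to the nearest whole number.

810 W/m²

Hour angle H = 15° × (10.75 − 12) = -18.75°.
With φ = -19.0°, δ = -16.8°, H = -18.75°: sin φ sin δ = 0.0941, cos φ cos δ cos H = 0.8571, so cos θ_z = 0.9512.
Air mass m = 1/cos θ_z = 1/0.9512 = 1.051; τ^m = 0.64^1.051 = 0.6256.
Surface direct beam = 1361 × 0.9512 × 0.6256 = 809.89 W/m².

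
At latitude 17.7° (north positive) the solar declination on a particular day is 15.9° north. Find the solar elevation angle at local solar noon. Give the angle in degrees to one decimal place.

88.2°

At local solar noon the hour angle is zero, so the elevation is 90° − |φ − δ| = 90° − |17.7° − (15.9°)| = 90° − 1.8° = 88.2°.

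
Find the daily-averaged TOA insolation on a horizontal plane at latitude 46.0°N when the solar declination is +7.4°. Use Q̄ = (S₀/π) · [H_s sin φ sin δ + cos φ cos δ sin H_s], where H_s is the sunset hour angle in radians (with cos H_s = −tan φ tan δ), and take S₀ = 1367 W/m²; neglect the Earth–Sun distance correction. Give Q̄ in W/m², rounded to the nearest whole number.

cos H_s = −tan(46.0°) · tan(7.4°) = -0.1345, so H_s = arccos(-0.1345) = 97.73°. In radians, H_s = 1.7057.
H_s sin φ sin δ = 1.7057 × 0.7193 × 0.1288 = 0.1580.
cos φ cos δ sin H_s = 0.6947 × 0.9917 × 0.9909 = 0.6827.
Q̄ = (1367/π) × (0.1580 + 0.6827) = 435.13 × 0.8407 = 365.81 W/m².

366 W/m²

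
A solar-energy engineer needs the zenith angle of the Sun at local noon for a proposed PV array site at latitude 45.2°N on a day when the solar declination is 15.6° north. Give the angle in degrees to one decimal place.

29.6°

At local solar noon the hour angle is zero, so the zenith angle is |φ − δ| = |45.2° − (15.6°)| = 29.6°.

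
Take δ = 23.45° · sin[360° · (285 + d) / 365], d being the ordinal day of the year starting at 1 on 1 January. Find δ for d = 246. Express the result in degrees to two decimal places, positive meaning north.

+6.57°

360 × (285 + 246) / 365 = 523.726°; sin(523.726°) = 0.2802.
δ = 23.45 × 0.2802 = 6.571° ≈ +6.57°.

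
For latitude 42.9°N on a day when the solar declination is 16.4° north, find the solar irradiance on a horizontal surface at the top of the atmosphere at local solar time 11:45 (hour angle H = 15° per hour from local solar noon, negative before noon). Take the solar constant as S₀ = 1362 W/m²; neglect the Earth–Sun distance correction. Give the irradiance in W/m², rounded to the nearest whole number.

1217 W/m²

Hour angle H = 15° × (11.75 − 12) = -3.75°.
With φ = 42.9°, δ = 16.4°, H = -3.75°: sin φ sin δ = 0.1922, cos φ cos δ cos H = 0.7012, so cos θ_z = 0.8934.
Top-of-atmosphere irradiance = S₀ cos θ_z = 1362 × 0.8934 = 1216.81 W/m².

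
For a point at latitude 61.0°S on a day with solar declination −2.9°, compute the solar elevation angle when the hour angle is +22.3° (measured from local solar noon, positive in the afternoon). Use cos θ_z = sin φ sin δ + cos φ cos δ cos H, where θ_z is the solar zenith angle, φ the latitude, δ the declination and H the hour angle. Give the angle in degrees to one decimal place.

cos θ_z = sin φ sin δ + cos φ cos δ cos H = (-0.8746)(-0.0506) + (0.4848)(0.9987)(0.9252) = 0.4922.
θ_z = arccos(0.4922) = 60.51°, so the elevation is 90° − 60.51° = 29.49°.

29.5°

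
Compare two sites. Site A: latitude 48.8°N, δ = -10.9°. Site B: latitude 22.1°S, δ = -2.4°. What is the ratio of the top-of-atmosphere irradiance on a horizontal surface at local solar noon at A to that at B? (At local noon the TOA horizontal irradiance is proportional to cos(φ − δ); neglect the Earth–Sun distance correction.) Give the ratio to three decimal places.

0.536

A: cos θ_z = cos(48.8° − (-10.9°)) = 0.5045.
B: cos θ_z = cos(-22.1° − (-2.4°)) = 0.9415.
Ratio A/B = 0.5045 / 0.9415 = 0.5358.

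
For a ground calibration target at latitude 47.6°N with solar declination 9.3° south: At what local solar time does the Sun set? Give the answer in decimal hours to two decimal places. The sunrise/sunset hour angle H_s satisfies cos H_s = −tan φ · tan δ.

17.31 h

−tan φ tan δ = −(1.0951)(-0.1638) = 0.1794; H_s = arccos(0.1794) = 79.67°.
Sunset is at 12 + H_s/15 = 12 + 5.311 = 17.311 h local solar time.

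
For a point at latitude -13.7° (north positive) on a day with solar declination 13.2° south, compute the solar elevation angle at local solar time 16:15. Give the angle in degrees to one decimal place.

28.2°

Hour angle H = 15° × (16.25 − 12) = 63.75°.
cos θ_z = sin(-13.7°) sin(-13.2°) + cos(-13.7°) cos(-13.2°) cos(63.75°) = 0.0541 + 0.4184 = 0.4725.
θ_z = arccos(0.4725) = 61.80°, so the elevation is 90° − 61.80° = 28.20°.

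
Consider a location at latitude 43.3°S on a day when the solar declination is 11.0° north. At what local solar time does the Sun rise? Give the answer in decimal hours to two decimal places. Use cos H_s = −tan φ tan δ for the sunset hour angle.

6.70 h

The sunset hour angle satisfies cos H_s = −tan φ tan δ = 0.1832, giving H_s = 79.44°.
Sunrise is at 12 − H_s/15 = 12 − 5.296 = 6.704 h local solar time.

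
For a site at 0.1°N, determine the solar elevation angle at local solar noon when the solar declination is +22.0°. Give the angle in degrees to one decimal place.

68.1°

At local solar noon the hour angle is zero, so the elevation is 90° − |φ − δ| = 90° − |0.1° − (22.0°)| = 90° − 21.9° = 68.1°.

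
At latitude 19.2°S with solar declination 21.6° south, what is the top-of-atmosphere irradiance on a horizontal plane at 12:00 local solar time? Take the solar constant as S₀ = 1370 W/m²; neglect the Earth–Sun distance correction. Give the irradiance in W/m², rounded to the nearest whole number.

1369 W/m²

Hour angle H = 15° × (12 − 12) = 0.00°.
cos θ_z = sin φ sin δ + cos φ cos δ cos H = (-0.3289)(-0.3681) + (0.9444)(0.9298)(1.0000) = 0.9992.
Top-of-atmosphere irradiance = S₀ cos θ_z = 1370 × 0.9992 = 1368.90 W/m².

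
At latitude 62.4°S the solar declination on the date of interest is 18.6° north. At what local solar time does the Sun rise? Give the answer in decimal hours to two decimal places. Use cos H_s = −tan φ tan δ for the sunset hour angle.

8.67 h

−tan φ tan δ = −(-1.9128)(0.3365) = 0.6437; H_s = arccos(0.6437) = 49.93°.
Sunrise is at 12 − H_s/15 = 12 − 3.329 = 8.671 h local solar time.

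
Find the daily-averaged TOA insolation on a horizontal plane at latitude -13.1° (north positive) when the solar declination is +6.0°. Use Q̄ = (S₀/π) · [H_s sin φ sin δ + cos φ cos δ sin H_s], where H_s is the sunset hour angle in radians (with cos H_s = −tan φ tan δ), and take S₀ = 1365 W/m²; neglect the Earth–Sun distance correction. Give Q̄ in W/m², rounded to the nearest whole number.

−tan φ tan δ = −(-0.2327)(0.1051) = 0.0245; H_s = arccos(0.0245) = 88.60°. In radians, H_s = 1.5464.
H_s sin φ sin δ = 1.5464 × -0.2267 × 0.1045 = -0.0366.
cos φ cos δ sin H_s = 0.9740 × 0.9945 × 0.9997 = 0.9684.
Q̄ = (1365/π) × (-0.0366 + 0.9684) = 434.49 × 0.9318 = 404.86 W/m².

405 W/m²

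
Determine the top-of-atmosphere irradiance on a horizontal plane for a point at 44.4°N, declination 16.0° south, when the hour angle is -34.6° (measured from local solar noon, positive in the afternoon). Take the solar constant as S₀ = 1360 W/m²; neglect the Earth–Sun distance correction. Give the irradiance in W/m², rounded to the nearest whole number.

cos θ_z = sin φ sin δ + cos φ cos δ cos H = (0.6997)(-0.2756) + (0.7145)(0.9613)(0.8231) = 0.3725.
Top-of-atmosphere irradiance = S₀ cos θ_z = 1360 × 0.3725 = 506.60 W/m².

507 W/m²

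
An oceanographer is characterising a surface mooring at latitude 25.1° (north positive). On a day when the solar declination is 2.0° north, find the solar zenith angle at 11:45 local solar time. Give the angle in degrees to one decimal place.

Hour angle H = 15° × (11.75 − 12) = -3.75°.
cos θ_z = sin φ sin δ + cos φ cos δ cos H = (0.4242)(0.0349) + (0.9056)(0.9994)(0.9979) = 0.9180.
θ_z = arccos(0.9180) = 23.36°.

23.4°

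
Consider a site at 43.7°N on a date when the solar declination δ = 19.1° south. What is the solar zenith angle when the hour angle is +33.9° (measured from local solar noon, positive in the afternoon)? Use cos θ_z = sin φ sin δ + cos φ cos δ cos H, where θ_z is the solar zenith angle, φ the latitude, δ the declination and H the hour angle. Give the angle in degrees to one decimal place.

70.1°

cos θ_z = sin φ sin δ + cos φ cos δ cos H = (0.6909)(-0.3272) + (0.7230)(0.9449)(0.8300) = 0.3410.
θ_z = arccos(0.3410) = 70.06°.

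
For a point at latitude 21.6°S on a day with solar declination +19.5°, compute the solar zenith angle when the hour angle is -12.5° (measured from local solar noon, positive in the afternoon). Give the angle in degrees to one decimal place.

42.9°

With φ = -21.6°, δ = 19.5°, H = -12.50°: sin φ sin δ = -0.1229, cos φ cos δ cos H = 0.8557, so cos θ_z = 0.7328.
θ_z = arccos(0.7328) = 42.88°.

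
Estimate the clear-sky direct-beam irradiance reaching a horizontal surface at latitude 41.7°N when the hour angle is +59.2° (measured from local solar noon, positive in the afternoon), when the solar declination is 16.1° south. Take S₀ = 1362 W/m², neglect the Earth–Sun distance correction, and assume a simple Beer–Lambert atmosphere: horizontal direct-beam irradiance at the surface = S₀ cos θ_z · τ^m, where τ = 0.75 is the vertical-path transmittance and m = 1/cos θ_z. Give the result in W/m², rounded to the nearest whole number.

52 W/m²

cos θ_z = sin φ sin δ + cos φ cos δ cos H = (0.6652)(-0.2773) + (0.7466)(0.9608)(0.5120) = 0.1828.
Air mass m = 1/cos θ_z = 1/0.1828 = 5.470; τ^m = 0.75^5.470 = 0.2073.
Surface direct beam = 1362 × 0.1828 × 0.2073 = 51.61 W/m².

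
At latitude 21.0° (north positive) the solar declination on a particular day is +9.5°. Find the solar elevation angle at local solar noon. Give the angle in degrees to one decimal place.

At local solar noon the hour angle is zero, so the elevation is 90° − |φ − δ| = 90° − |21.0° − (9.5°)| = 90° − 11.5° = 78.5°.

78.5°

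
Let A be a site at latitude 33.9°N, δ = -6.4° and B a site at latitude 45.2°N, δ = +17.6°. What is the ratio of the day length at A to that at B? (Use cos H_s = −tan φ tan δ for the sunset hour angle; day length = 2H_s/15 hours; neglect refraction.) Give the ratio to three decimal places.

A: H_s = arccos(−tan 33.9° · tan -6.4°) = 85.68°, so 2H_s/15 = 11.4240 h.
B: H_s = arccos(−tan 45.2° · tan 17.6°) = 108.63°, so 2H_s/15 = 14.4840 h.
Ratio A/B = 11.4240 / 14.4840 = 0.7887.

0.789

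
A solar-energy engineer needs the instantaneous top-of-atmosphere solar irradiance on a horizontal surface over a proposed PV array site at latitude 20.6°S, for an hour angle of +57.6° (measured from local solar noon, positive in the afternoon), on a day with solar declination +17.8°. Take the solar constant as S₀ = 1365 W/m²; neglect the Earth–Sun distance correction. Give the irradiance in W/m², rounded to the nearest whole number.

505 W/m²

cos θ_z = sin φ sin δ + cos φ cos δ cos H = (-0.3518)(0.3057) + (0.9361)(0.9521)(0.5358) = 0.3700.
Top-of-atmosphere irradiance = S₀ cos θ_z = 1365 × 0.3700 = 505.05 W/m².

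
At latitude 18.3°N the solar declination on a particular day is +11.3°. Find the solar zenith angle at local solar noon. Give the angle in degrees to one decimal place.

7.0°

At local solar noon the hour angle is zero, so the zenith angle is |φ − δ| = |18.3° − (11.3°)| = 7.0°.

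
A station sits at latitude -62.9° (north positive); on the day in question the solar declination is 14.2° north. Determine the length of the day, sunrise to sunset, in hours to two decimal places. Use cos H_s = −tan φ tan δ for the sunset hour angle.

8.05 hours

cos H_s = −tan(-62.9°) · tan(14.2°) = 0.4945, so H_s = arccos(0.4945) = 60.36°.
Day length = 2 H_s / 15° h⁻¹ = 120.72° / 15 = 8.048 h.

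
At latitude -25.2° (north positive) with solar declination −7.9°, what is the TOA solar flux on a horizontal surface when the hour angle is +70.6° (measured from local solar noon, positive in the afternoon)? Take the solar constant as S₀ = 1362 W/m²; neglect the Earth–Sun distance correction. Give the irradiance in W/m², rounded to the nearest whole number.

485 W/m²

cos θ_z = sin φ sin δ + cos φ cos δ cos H = (-0.4258)(-0.1374) + (0.9048)(0.9905)(0.3322) = 0.3562.
Top-of-atmosphere irradiance = S₀ cos θ_z = 1362 × 0.3562 = 485.14 W/m².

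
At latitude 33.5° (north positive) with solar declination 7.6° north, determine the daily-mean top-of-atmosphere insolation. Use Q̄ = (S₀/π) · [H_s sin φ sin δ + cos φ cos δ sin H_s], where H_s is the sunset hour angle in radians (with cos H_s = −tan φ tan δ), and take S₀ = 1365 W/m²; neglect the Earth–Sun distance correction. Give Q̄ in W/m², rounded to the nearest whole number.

410 W/m²

−tan φ tan δ = −(0.6619)(0.1334) = -0.0883; H_s = arccos(-0.0883) = 95.07°. In radians, H_s = 1.6593.
H_s sin φ sin δ = 1.6593 × 0.5519 × 0.1323 = 0.1212.
cos φ cos δ sin H_s = 0.8339 × 0.9912 × 0.9961 = 0.8233.
Q̄ = (1365/π) × (0.1212 + 0.8233) = 434.49 × 0.9445 = 410.38 W/m².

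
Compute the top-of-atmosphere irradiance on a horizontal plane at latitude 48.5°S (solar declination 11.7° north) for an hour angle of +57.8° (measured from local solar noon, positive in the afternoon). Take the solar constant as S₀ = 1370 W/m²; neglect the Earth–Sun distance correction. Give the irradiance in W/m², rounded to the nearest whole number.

With φ = -48.5°, δ = 11.7°, H = 57.80°: sin φ sin δ = -0.1519, cos φ cos δ cos H = 0.3458, so cos θ_z = 0.1939.
Top-of-atmosphere irradiance = S₀ cos θ_z = 1370 × 0.1939 = 265.64 W/m².

266 W/m²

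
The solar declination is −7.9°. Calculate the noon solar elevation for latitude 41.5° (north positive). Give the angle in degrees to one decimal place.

At local solar noon the hour angle is zero, so the elevation is 90° − |φ − δ| = 90° − |41.5° − (-7.9°)| = 90° − 49.4° = 40.6°.

40.6°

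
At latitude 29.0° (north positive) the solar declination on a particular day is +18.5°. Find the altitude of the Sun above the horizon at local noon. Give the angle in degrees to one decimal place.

At local solar noon the hour angle is zero, so the elevation is 90° − |φ − δ| = 90° − |29.0° − (18.5°)| = 90° − 10.5° = 79.5°.

79.5°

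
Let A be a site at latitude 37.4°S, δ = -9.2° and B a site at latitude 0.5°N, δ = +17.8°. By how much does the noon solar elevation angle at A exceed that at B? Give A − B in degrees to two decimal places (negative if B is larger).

A: 90° − |-37.4 − (-9.2)| = 61.80°.
B: 90° − |0.5 − (17.8)| = 72.70°.
A − B = 61.80 − 72.70 = -10.90°.

-10.90°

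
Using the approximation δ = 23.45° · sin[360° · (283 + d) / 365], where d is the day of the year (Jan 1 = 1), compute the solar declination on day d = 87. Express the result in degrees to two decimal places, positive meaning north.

360 × (283 + 87) / 365 = 364.932°; sin(364.932°) = 0.0860.
δ = 23.45 × 0.0860 = 2.017° ≈ +2.02°.

+2.02°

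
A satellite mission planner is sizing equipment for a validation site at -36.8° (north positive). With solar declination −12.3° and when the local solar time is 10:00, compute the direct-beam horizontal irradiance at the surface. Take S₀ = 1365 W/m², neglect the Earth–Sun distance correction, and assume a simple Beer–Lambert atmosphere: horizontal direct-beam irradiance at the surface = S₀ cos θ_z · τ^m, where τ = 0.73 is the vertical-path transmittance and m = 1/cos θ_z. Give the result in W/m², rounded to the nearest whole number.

Hour angle H = 15° × (10 − 12) = -30.00°.
cos θ_z = sin φ sin δ + cos φ cos δ cos H = (-0.5990)(-0.2130) + (0.8007)(0.9770)(0.8660) = 0.8050.
Air mass m = 1/cos θ_z = 1/0.8050 = 1.242; τ^m = 0.73^1.242 = 0.6765.
Surface direct beam = 1365 × 0.8050 × 0.6765 = 743.36 W/m².

743 W/m²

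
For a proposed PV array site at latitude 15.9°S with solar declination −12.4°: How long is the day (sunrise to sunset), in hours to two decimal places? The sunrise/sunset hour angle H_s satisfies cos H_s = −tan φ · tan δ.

12.48 hours

cos H_s = −tan(-15.9°) · tan(-12.4°) = -0.0626, so H_s = arccos(-0.0626) = 93.59°.
Day length = 2 H_s / 15° h⁻¹ = 187.18° / 15 = 12.479 h.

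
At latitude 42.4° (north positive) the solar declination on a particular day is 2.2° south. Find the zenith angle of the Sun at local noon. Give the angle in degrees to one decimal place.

44.6°

At local solar noon the hour angle is zero, so the zenith angle is |φ − δ| = |42.4° − (-2.2°)| = 44.6°.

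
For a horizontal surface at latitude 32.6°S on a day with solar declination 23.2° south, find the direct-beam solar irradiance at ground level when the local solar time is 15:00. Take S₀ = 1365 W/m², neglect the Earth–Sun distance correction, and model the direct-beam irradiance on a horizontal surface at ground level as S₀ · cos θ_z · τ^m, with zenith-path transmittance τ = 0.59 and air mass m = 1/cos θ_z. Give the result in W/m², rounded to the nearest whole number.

518 W/m²

Hour angle H = 15° × (15 − 12) = 45.00°.
With φ = -32.6°, δ = -23.2°, H = 45.00°: sin φ sin δ = 0.2122, cos φ cos δ cos H = 0.5475, so cos θ_z = 0.7597.
Air mass m = 1/cos θ_z = 1/0.7597 = 1.316; τ^m = 0.59^1.316 = 0.4994.
Surface direct beam = 1365 × 0.7597 × 0.4994 = 517.87 W/m².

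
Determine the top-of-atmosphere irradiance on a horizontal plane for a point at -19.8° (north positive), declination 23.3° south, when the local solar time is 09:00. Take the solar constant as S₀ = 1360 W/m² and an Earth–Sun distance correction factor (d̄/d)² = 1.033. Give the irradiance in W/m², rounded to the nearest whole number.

1047 W/m²

Hour angle H = 15° × (9 − 12) = -45.00°.
cos θ_z = sin(-19.8°) sin(-23.3°) + cos(-19.8°) cos(-23.3°) cos(-45.00°) = 0.1340 + 0.6110 = 0.7450.
Top-of-atmosphere irradiance = S₀ (d̄/d)² cos θ_z = 1360 × 1.033 × 0.7450 = 1046.64 W/m².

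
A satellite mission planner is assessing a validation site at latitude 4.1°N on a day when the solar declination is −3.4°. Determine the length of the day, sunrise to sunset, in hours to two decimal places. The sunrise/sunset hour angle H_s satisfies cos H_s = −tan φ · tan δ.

cos H_s = −tan(4.1°) · tan(-3.4°) = 0.0043, so H_s = arccos(0.0043) = 89.75°.
Day length = 2 H_s / 15° h⁻¹ = 179.50° / 15 = 11.967 h.

11.97 hours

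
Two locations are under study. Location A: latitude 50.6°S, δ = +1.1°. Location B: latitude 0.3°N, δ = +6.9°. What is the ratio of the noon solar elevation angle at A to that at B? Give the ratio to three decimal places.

0.459

A: 90° − |-50.6 − (1.1)| = 38.30°.
B: 90° − |0.3 − (6.9)| = 83.40°.
Ratio A/B = 38.3000 / 83.4000 = 0.4592.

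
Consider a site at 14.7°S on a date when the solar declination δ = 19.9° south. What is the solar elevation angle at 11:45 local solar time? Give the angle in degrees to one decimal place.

Hour angle H = 15° × (11.75 − 12) = -3.75°.
With φ = -14.7°, δ = -19.9°, H = -3.75°: sin φ sin δ = 0.0864, cos φ cos δ cos H = 0.9076, so cos θ_z = 0.9940.
θ_z = arccos(0.9940) = 6.28°, so the elevation is 90° − 6.28° = 83.72°.

83.7°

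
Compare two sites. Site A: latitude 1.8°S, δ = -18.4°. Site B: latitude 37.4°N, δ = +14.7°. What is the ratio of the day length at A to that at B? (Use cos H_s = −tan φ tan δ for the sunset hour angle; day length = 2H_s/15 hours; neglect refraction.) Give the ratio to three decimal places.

A: H_s = arccos(−tan -1.8° · tan -18.4°) = 90.60°, so 2H_s/15 = 12.0800 h.
B: H_s = arccos(−tan 37.4° · tan 14.7°) = 101.57°, so 2H_s/15 = 13.5427 h.
Ratio A/B = 12.0800 / 13.5427 = 0.8920.

0.892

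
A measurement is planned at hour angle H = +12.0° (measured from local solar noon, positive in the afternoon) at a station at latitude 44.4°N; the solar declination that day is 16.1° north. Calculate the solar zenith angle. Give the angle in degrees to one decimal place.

30.1°

cos θ_z = sin(44.4°) sin(16.1°) + cos(44.4°) cos(16.1°) cos(12.00°) = 0.1940 + 0.6714 = 0.8654.
θ_z = arccos(0.8654) = 30.07°.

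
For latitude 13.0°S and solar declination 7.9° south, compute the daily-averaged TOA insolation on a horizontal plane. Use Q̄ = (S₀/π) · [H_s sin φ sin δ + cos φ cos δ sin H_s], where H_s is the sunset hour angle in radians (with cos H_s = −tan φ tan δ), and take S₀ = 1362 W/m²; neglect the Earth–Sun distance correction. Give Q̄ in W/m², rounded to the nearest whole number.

cos H_s = −tan(-13.0°) · tan(-7.9°) = -0.0320, so H_s = arccos(-0.0320) = 91.83°. In radians, H_s = 1.6027.
H_s sin φ sin δ = 1.6027 × -0.2250 × -0.1374 = 0.0495.
cos φ cos δ sin H_s = 0.9744 × 0.9905 × 0.9995 = 0.9647.
Q̄ = (1362/π) × (0.0495 + 0.9647) = 433.54 × 1.0142 = 439.70 W/m².

440 W/m²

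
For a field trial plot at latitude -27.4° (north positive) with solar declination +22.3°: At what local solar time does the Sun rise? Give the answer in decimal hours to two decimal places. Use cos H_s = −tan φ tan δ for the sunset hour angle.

6.82 h

cos H_s = −tan(-27.4°) · tan(22.3°) = 0.2126, so H_s = arccos(0.2126) = 77.73°.
Sunrise is at 12 − H_s/15 = 12 − 5.182 = 6.818 h local solar time.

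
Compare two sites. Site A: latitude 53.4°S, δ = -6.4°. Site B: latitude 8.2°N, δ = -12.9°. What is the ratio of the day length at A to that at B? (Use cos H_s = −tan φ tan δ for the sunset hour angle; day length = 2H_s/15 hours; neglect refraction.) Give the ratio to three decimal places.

1.120

A: H_s = arccos(−tan -53.4° · tan -6.4°) = 98.69°, so 2H_s/15 = 13.1587 h.
B: H_s = arccos(−tan 8.2° · tan -12.9°) = 88.11°, so 2H_s/15 = 11.7480 h.
Ratio A/B = 13.1587 / 11.7480 = 1.1201.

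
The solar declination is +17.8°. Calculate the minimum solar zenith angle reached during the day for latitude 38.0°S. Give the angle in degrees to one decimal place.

55.8°

At local solar noon the hour angle is zero, so the zenith angle is |φ − δ| = |-38.0° − (17.8°)| = 55.8°.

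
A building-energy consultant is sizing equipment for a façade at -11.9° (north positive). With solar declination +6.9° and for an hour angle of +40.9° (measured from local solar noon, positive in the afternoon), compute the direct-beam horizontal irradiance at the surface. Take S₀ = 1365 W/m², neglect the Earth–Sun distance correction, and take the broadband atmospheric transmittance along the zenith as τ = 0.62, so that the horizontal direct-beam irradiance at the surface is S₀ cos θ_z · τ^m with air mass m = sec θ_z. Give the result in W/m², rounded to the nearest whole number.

494 W/m²

With φ = -11.9°, δ = 6.9°, H = 40.90°: sin φ sin δ = -0.0248, cos φ cos δ cos H = 0.7343, so cos θ_z = 0.7095.
Air mass m = 1/cos θ_z = 1/0.7095 = 1.409; τ^m = 0.62^1.409 = 0.5099.
Surface direct beam = 1365 × 0.7095 × 0.5099 = 493.82 W/m².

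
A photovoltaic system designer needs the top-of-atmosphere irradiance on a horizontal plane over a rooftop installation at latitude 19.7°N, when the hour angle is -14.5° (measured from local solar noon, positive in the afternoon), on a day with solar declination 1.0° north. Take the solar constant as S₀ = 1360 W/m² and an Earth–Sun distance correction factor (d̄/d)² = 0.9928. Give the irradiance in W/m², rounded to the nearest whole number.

1238 W/m²

cos θ_z = sin φ sin δ + cos φ cos δ cos H = (0.3371)(0.0175) + (0.9415)(0.9998)(0.9681) = 0.9172.
Top-of-atmosphere irradiance = S₀ (d̄/d)² cos θ_z = 1360 × 0.9928 × 0.9172 = 1238.41 W/m².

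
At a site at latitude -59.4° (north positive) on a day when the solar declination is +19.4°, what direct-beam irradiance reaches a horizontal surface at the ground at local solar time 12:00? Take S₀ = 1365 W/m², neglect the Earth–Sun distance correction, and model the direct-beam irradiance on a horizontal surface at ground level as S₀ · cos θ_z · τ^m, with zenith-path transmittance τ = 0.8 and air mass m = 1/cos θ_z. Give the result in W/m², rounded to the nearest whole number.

84 W/m²

Hour angle H = 15° × (12 − 12) = 0.00°.
With φ = -59.4°, δ = 19.4°, H = 0.00°: sin φ sin δ = -0.2859, cos φ cos δ cos H = 0.4801, so cos θ_z = 0.1942.
Air mass m = 1/cos θ_z = 1/0.1942 = 5.149; τ^m = 0.8^5.149 = 0.3170.
Surface direct beam = 1365 × 0.1942 × 0.3170 = 84.03 W/m².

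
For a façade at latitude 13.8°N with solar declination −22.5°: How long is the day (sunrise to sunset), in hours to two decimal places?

11.22 hours

The sunset hour angle satisfies cos H_s = −tan φ tan δ = 0.1017, giving H_s = 84.16°.
Day length = 2 H_s / 15° h⁻¹ = 168.32° / 15 = 11.221 h.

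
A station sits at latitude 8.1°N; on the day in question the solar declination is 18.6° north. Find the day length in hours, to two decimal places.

cos H_s = −tan(8.1°) · tan(18.6°) = -0.0479, so H_s = arccos(-0.0479) = 92.75°.
Day length = 2 H_s / 15° h⁻¹ = 185.50° / 15 = 12.367 h.

12.37 hours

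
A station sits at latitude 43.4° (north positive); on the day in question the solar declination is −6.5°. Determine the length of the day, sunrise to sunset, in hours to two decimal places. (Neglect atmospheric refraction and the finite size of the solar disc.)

−tan φ tan δ = −(0.9457)(-0.1139) = 0.1077; H_s = arccos(0.1077) = 83.82°.
Day length = 2 H_s / 15° h⁻¹ = 167.64° / 15 = 11.176 h.

11.18 hours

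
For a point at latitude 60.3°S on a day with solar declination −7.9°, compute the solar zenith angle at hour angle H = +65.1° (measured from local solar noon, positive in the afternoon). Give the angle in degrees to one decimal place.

71.0°

With φ = -60.3°, δ = -7.9°, H = 65.10°: sin φ sin δ = 0.1194, cos φ cos δ cos H = 0.2066, so cos θ_z = 0.3260.
θ_z = arccos(0.3260) = 70.97°.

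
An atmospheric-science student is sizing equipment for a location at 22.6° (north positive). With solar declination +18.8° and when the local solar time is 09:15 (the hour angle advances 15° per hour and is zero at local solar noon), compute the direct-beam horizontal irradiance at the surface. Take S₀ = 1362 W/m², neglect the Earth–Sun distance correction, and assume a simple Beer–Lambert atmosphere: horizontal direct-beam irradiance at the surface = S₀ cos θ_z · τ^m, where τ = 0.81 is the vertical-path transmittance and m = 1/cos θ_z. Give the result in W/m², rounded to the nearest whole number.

812 W/m²

Hour angle H = 15° × (9.25 − 12) = -41.25°.
cos θ_z = sin φ sin δ + cos φ cos δ cos H = (0.3843)(0.3223) + (0.9232)(0.9466)(0.7518) = 0.7809.
Air mass m = 1/cos θ_z = 1/0.7809 = 1.281; τ^m = 0.81^1.281 = 0.7634.
Surface direct beam = 1362 × 0.7809 × 0.7634 = 811.94 W/m².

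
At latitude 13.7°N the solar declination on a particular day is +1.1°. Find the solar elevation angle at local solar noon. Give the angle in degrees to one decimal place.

77.4°

At local solar noon the hour angle is zero, so the elevation is 90° − |φ − δ| = 90° − |13.7° − (1.1°)| = 90° − 12.6° = 77.4°.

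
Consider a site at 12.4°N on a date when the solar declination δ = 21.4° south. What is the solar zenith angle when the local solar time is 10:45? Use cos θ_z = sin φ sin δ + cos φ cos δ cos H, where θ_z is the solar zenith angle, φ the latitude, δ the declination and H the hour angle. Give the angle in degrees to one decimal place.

Hour angle H = 15° × (10.75 − 12) = -18.75°.
cos θ_z = sin φ sin δ + cos φ cos δ cos H = (0.2147)(-0.3649) + (0.9767)(0.9311)(0.9469) = 0.7828.
θ_z = arccos(0.7828) = 38.48°.

38.5°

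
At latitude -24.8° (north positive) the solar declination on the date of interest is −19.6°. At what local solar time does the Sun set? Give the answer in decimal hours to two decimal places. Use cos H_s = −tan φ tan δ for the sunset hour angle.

−tan φ tan δ = −(-0.4621)(-0.3561) = -0.1646; H_s = arccos(-0.1646) = 99.47°.
Sunset is at 12 + H_s/15 = 12 + 6.631 = 18.631 h local solar time.

18.63 h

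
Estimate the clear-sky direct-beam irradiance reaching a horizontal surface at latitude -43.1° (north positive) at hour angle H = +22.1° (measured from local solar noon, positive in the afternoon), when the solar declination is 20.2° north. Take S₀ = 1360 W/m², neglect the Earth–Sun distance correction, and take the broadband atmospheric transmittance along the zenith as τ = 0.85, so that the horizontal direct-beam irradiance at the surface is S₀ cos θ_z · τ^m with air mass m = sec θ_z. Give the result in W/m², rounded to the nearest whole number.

cos θ_z = sin(-43.1°) sin(20.2°) + cos(-43.1°) cos(20.2°) cos(22.10°) = -0.2359 + 0.6349 = 0.3990.
Air mass m = 1/cos θ_z = 1/0.3990 = 2.506; τ^m = 0.85^2.506 = 0.6655.
Surface direct beam = 1360 × 0.3990 × 0.6655 = 361.13 W/m².

361 W/m²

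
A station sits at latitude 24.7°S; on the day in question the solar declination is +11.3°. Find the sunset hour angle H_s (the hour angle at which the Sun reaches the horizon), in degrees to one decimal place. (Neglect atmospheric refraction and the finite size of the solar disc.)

84.7°

−tan φ tan δ = −(-0.4599)(0.1998) = 0.0919; H_s = arccos(0.0919) = 84.73°.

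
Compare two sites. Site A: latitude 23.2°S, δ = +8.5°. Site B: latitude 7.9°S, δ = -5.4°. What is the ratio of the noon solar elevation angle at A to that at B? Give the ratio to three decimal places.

0.666

A: 90° − |-23.2 − (8.5)| = 58.30°.
B: 90° − |-7.9 − (-5.4)| = 87.50°.
Ratio A/B = 58.3000 / 87.5000 = 0.6663.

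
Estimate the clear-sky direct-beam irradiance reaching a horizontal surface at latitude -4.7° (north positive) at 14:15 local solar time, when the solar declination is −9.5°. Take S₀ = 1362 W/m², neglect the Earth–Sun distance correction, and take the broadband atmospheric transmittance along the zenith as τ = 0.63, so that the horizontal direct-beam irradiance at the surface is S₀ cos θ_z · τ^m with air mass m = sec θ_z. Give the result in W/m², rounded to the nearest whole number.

649 W/m²

Hour angle H = 15° × (14.25 − 12) = 33.75°.
cos θ_z = sin φ sin δ + cos φ cos δ cos H = (-0.0819)(-0.1650) + (0.9966)(0.9863)(0.8315) = 0.8308.
Air mass m = 1/cos θ_z = 1/0.8308 = 1.204; τ^m = 0.63^1.204 = 0.5733.
Surface direct beam = 1362 × 0.8308 × 0.5733 = 648.72 W/m².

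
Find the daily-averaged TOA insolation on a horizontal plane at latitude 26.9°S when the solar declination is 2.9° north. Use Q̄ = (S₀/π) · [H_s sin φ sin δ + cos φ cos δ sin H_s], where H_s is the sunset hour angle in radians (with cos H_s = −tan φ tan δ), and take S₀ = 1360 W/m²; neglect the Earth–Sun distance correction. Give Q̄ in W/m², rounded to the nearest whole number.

cos H_s = −tan(-26.9°) · tan(2.9°) = 0.0257, so H_s = arccos(0.0257) = 88.53°. In radians, H_s = 1.5451.
H_s sin φ sin δ = 1.5451 × -0.4524 × 0.0506 = -0.0354.
cos φ cos δ sin H_s = 0.8918 × 0.9987 × 0.9997 = 0.8904.
Q̄ = (1360/π) × (-0.0354 + 0.8904) = 432.90 × 0.8550 = 370.13 W/m².

370 W/m²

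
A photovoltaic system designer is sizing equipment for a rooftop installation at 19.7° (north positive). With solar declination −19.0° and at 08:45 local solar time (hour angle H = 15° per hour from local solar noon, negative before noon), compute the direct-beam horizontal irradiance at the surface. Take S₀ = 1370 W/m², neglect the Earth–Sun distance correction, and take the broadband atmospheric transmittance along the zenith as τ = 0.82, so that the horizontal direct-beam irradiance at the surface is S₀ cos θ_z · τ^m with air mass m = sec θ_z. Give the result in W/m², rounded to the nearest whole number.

Hour angle H = 15° × (8.75 − 12) = -48.75°.
With φ = 19.7°, δ = -19.0°, H = -48.75°: sin φ sin δ = -0.1097, cos φ cos δ cos H = 0.5869, so cos θ_z = 0.4772.
Air mass m = 1/cos θ_z = 1/0.4772 = 2.096; τ^m = 0.82^2.096 = 0.6597.
Surface direct beam = 1370 × 0.4772 × 0.6597 = 431.29 W/m².

431 W/m²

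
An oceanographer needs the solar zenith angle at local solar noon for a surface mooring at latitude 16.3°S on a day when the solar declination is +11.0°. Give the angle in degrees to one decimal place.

At local solar noon the hour angle is zero, so the zenith angle is |φ − δ| = |-16.3° − (11.0°)| = 27.3°.

27.3°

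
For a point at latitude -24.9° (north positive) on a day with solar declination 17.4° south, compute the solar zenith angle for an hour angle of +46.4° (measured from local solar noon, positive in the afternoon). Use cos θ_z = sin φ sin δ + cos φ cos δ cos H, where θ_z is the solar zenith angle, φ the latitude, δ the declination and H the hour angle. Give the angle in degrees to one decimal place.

43.7°

With φ = -24.9°, δ = -17.4°, H = 46.40°: sin φ sin δ = 0.1259, cos φ cos δ cos H = 0.5969, so cos θ_z = 0.7228.
θ_z = arccos(0.7228) = 43.71°.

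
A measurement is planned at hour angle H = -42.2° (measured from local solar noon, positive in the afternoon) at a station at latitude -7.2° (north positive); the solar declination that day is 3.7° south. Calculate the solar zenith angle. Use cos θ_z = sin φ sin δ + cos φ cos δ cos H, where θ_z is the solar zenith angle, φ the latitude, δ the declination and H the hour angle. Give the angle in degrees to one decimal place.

cos θ_z = sin φ sin δ + cos φ cos δ cos H = (-0.1253)(-0.0645) + (0.9921)(0.9979)(0.7408) = 0.7415.
θ_z = arccos(0.7415) = 42.14°.

42.1°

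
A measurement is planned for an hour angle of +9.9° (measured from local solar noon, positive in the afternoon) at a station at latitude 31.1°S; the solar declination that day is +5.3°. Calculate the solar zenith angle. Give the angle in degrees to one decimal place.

37.6°

cos θ_z = sin(-31.1°) sin(5.3°) + cos(-31.1°) cos(5.3°) cos(9.90°) = -0.0477 + 0.8399 = 0.7922.
θ_z = arccos(0.7922) = 37.61°.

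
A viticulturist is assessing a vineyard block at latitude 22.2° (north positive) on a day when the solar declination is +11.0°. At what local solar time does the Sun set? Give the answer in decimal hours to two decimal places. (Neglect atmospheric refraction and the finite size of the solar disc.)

18.30 h

The sunset hour angle satisfies cos H_s = −tan φ tan δ = -0.0793, giving H_s = 94.55°.
Sunset is at 12 + H_s/15 = 12 + 6.303 = 18.303 h local solar time.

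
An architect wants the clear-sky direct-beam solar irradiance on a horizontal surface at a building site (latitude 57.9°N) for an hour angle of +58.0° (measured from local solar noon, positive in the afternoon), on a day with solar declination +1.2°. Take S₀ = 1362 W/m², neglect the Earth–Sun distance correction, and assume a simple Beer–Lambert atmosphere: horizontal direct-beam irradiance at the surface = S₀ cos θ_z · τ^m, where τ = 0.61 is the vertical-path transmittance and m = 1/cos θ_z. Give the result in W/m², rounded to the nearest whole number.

78 W/m²

With φ = 57.9°, δ = 1.2°, H = 58.00°: sin φ sin δ = 0.0177, cos φ cos δ cos H = 0.2815, so cos θ_z = 0.2992.
Air mass m = 1/cos θ_z = 1/0.2992 = 3.342; τ^m = 0.61^3.342 = 0.1917.
Surface direct beam = 1362 × 0.2992 × 0.1917 = 78.12 W/m².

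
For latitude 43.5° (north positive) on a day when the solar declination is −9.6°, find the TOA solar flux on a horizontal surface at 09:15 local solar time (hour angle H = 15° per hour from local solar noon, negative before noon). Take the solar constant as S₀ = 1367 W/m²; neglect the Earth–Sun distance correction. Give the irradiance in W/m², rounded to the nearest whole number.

Hour angle H = 15° × (9.25 − 12) = -41.25°.
cos θ_z = sin φ sin δ + cos φ cos δ cos H = (0.6884)(-0.1668) + (0.7254)(0.9860)(0.7518) = 0.4229.
Top-of-atmosphere irradiance = S₀ cos θ_z = 1367 × 0.4229 = 578.10 W/m².

578 W/m²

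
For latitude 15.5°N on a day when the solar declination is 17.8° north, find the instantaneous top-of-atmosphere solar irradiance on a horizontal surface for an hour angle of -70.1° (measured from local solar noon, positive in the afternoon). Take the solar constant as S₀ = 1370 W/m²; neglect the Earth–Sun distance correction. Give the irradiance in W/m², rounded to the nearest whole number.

540 W/m²

With φ = 15.5°, δ = 17.8°, H = -70.10°: sin φ sin δ = 0.0817, cos φ cos δ cos H = 0.3123, so cos θ_z = 0.3940.
Top-of-atmosphere irradiance = S₀ cos θ_z = 1370 × 0.3940 = 539.78 W/m².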